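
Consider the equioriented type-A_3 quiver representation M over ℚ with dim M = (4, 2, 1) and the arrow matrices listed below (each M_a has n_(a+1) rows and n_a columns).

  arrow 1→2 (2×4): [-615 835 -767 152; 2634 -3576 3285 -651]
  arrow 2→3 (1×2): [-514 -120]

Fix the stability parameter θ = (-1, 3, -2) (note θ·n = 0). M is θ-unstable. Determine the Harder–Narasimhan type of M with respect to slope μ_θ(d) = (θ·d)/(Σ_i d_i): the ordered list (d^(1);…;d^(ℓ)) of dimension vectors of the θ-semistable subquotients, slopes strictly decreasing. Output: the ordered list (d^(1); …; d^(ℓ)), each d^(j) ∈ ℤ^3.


Interval decomposition of M: I[1,1]^2, I[1,2], I[1,3].
HN type (ℓ=3): μ^(1)=3; μ^(2)=1/2; μ^(3)=-1

((0, 1, 0); (0, 1, 1); (4, 0, 0))


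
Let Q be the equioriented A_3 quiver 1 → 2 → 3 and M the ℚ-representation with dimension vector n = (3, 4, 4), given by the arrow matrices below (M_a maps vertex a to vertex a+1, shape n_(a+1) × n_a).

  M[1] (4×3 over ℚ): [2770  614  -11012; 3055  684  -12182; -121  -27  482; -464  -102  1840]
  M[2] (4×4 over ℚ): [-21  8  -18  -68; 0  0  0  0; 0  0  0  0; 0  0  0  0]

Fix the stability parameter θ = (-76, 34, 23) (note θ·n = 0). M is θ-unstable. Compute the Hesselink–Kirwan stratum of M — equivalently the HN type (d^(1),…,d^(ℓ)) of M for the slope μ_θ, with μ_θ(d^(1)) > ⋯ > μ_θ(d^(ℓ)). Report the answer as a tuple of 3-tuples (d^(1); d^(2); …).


Via rank(M_{q-1}∘⋯∘M_p): M ≅ I[1,1], I[1,2]^2, I[2,2], I[2,3], I[3,3]^3.
μ_θ-semistable layers: μ^(1)=34; μ^(2)=57/2; μ^(3)=23; μ^(4)=-76

((0, 3, 0); (0, 1, 1); (0, 0, 3); (3, 0, 0))


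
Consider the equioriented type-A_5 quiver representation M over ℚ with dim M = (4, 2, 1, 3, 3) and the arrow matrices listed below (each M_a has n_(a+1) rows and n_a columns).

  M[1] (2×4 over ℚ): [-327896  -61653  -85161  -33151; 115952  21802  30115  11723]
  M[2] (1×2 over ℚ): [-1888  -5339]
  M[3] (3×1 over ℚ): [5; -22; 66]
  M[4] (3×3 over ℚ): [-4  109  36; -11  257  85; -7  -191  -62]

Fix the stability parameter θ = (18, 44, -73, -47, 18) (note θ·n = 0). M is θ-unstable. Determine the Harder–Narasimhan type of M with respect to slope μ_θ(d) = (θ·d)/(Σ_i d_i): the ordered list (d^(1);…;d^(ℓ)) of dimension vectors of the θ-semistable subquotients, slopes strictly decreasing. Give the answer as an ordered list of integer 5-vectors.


Via rank(M_{q-1}∘⋯∘M_p): M ≅ I[1,1]^2, I[1,2], I[1,5], I[4,5]^2.
μ_θ-semistable layers: μ^(1)=44; μ^(2)=18; μ^(3)=-29/2; μ^(4)=-47

((0, 1, 0, 0, 0); (3, 0, 0, 0, 3); (1, 1, 1, 1, 0); (0, 0, 0, 2, 0))


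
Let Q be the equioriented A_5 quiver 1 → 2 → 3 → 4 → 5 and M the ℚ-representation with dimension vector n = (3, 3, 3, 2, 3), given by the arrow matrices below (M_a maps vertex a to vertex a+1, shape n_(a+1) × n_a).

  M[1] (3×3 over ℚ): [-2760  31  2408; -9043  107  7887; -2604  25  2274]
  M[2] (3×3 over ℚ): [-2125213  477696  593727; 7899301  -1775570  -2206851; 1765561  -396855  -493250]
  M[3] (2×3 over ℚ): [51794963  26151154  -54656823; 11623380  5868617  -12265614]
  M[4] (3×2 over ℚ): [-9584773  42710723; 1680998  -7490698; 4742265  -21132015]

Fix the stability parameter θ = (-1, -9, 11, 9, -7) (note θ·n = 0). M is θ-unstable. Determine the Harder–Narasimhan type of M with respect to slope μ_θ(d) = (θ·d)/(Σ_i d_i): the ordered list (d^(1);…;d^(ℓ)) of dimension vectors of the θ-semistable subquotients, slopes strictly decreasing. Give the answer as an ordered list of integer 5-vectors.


Barcode: M ≅ I[1,3], I[1,4], I[1,5], I[5,5]^2. HN layers by μ_θ (5 steps, strictly decreasing):
  μ^(1)=11; μ^(2)=10; μ^(3)=13/3; μ^(4)=-5; μ^(5)=-7

((0, 0, 1, 0, 0); (0, 0, 1, 1, 0); (0, 0, 1, 1, 1); (3, 3, 0, 0, 0); (0, 0, 0, 0, 2))


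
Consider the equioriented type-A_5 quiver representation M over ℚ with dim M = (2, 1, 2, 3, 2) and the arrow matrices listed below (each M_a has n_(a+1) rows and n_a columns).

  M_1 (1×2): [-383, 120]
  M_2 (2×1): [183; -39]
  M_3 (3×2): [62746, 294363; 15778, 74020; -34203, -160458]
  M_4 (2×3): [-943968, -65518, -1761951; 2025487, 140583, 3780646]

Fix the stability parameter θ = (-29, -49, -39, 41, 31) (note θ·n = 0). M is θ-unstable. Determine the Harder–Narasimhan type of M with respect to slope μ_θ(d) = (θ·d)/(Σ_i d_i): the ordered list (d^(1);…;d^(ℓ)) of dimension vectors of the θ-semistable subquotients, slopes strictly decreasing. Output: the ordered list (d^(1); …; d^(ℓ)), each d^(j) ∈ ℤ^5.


Via rank(M_{q-1}∘⋯∘M_p): M ≅ I[1,1], I[1,5], I[3,5], I[4,4].
μ_θ-semistable layers: μ^(1)=41; μ^(2)=36; μ^(3)=-29; μ^(4)=-39

((0, 0, 0, 1, 0); (0, 0, 0, 2, 2); (1, 0, 0, 0, 0); (1, 1, 2, 0, 0))


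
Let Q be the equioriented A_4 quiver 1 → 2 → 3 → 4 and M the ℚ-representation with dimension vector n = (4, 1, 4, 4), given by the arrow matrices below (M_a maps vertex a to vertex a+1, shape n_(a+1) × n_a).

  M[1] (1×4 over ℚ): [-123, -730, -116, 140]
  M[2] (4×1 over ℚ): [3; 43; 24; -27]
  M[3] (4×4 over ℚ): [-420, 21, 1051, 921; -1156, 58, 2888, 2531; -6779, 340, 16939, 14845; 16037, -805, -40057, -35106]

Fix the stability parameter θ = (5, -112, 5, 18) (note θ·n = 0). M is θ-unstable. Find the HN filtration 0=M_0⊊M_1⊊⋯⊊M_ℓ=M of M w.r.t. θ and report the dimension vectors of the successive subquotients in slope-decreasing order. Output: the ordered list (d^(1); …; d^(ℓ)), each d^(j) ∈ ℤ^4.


Interval decomposition of M: I[1,1]^3, I[1,4], I[3,4]^3.
HN type (ℓ=3): μ^(1)=18; μ^(2)=5; μ^(3)=-107/2

((0, 0, 0, 4); (3, 0, 4, 0); (1, 1, 0, 0))


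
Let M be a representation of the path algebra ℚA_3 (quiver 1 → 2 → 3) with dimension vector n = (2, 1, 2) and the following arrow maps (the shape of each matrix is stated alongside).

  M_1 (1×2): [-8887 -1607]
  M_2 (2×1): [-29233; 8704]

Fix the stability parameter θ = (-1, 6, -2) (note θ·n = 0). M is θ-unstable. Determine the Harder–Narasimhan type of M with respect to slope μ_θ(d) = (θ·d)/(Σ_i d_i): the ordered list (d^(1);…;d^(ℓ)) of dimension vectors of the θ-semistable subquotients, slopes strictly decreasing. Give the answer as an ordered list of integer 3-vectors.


Via rank(M_{q-1}∘⋯∘M_p): M ≅ I[1,1], I[1,3], I[3,3].
μ_θ-semistable layers: μ^(1)=2; μ^(2)=-1; μ^(3)=-2

((0, 1, 1); (2, 0, 0); (0, 0, 1))


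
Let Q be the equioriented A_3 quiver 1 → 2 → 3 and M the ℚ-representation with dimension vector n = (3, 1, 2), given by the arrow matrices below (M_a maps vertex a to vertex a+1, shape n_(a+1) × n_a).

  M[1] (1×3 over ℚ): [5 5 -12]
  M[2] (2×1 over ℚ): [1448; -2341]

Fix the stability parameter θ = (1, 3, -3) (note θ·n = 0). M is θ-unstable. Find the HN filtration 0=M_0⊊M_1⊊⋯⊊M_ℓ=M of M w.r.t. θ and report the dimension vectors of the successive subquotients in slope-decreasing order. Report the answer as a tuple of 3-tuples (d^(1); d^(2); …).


Barcode: M ≅ I[1,1]^2, I[1,3], I[3,3]. HN layers by μ_θ (3 steps, strictly decreasing):
  μ^(1)=1; μ^(2)=1/3; μ^(3)=-3

((2, 0, 0); (1, 1, 1); (0, 0, 1))


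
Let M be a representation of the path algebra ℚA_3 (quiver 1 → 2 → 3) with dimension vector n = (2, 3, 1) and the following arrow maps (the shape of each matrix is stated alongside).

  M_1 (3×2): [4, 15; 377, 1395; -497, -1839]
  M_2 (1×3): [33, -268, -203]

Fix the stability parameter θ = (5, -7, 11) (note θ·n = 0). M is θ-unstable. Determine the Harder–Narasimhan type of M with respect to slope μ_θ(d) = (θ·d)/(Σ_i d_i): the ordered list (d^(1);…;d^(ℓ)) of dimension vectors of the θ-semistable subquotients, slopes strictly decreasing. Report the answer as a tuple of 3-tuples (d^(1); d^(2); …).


Interval decomposition of M: I[1,2], I[1,3], I[2,2].
HN type (ℓ=3): μ^(1)=11; μ^(2)=-1; μ^(3)=-7

((0, 0, 1); (2, 2, 0); (0, 1, 0))


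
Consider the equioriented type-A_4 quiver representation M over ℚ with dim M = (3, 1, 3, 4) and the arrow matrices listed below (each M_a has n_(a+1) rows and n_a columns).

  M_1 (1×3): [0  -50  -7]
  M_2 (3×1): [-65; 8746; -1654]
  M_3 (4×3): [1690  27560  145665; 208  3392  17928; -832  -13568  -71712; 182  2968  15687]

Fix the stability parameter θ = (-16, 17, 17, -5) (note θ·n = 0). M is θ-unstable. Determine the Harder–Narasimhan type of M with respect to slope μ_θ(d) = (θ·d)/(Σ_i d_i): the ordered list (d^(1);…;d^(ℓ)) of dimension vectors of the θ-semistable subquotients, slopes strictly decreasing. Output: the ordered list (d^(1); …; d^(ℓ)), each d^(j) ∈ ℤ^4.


Via rank(M_{q-1}∘⋯∘M_p): M ≅ I[1,1]^2, I[1,3], I[3,3], I[3,4], I[4,4]^3.
μ_θ-semistable layers: μ^(1)=17; μ^(2)=6; μ^(3)=-5; μ^(4)=-16

((0, 1, 2, 0); (0, 0, 1, 1); (0, 0, 0, 3); (3, 0, 0, 0))


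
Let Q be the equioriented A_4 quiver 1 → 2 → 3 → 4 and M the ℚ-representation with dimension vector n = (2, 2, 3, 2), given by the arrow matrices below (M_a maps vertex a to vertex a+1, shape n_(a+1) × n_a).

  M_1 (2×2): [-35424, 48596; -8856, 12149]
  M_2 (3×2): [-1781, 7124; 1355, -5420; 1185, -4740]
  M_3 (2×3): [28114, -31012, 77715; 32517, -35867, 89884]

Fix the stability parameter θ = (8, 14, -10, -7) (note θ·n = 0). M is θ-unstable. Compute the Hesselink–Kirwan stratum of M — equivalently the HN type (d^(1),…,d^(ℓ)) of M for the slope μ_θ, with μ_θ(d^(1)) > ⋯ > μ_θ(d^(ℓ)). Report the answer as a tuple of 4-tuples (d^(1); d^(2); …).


Via rank(M_{q-1}∘⋯∘M_p): M ≅ I[1,1], I[1,2], I[2,4], I[3,3], I[3,4].
μ_θ-semistable layers: μ^(1)=14; μ^(2)=8; μ^(3)=-1; μ^(4)=-7; μ^(5)=-10

((0, 1, 0, 0); (2, 0, 0, 0); (0, 1, 1, 1); (0, 0, 0, 1); (0, 0, 2, 0))


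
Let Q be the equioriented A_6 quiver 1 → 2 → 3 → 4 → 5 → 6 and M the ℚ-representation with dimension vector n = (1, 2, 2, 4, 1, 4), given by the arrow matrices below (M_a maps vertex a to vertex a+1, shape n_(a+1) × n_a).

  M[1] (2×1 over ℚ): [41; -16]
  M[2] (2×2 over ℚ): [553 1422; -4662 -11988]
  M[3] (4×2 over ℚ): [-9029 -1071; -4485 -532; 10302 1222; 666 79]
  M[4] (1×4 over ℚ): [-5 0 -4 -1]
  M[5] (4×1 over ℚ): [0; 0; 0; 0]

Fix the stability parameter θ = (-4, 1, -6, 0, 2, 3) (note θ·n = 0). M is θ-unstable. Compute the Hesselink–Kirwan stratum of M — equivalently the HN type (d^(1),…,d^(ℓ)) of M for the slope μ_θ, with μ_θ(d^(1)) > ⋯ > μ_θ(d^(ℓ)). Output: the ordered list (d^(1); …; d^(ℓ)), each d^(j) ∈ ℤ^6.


Interval decomposition of M: I[1,5], I[2,2], I[3,4], I[4,4]^2, I[6,6]^4.
HN type (ℓ=7): μ^(1)=3; μ^(2)=2; μ^(3)=1; μ^(4)=0; μ^(5)=-5/2; μ^(6)=-4; μ^(7)=-6

((0, 0, 0, 0, 0, 4); (0, 0, 0, 0, 1, 0); (0, 1, 0, 0, 0, 0); (0, 0, 0, 4, 0, 0); (0, 1, 1, 0, 0, 0); (1, 0, 0, 0, 0, 0); (0, 0, 1, 0, 0, 0))


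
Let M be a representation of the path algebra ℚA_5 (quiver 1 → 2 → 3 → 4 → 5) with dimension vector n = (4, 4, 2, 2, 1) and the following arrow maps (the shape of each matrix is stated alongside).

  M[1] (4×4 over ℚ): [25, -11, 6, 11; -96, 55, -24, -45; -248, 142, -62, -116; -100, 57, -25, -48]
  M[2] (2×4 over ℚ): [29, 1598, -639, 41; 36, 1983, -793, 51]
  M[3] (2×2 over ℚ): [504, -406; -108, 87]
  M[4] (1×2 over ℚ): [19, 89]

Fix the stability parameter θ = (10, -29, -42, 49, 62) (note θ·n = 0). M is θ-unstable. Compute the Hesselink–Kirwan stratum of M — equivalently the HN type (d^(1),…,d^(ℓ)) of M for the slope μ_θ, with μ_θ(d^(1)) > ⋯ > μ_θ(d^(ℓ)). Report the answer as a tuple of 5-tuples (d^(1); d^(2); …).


Interval decomposition of M: I[1,2]^2, I[1,3], I[1,5], I[4,4].
HN type (ℓ=4): μ^(1)=62; μ^(2)=49; μ^(3)=-19/2; μ^(4)=-61/3

((0, 0, 0, 0, 1); (0, 0, 0, 2, 0); (2, 2, 0, 0, 0); (2, 2, 2, 0, 0))


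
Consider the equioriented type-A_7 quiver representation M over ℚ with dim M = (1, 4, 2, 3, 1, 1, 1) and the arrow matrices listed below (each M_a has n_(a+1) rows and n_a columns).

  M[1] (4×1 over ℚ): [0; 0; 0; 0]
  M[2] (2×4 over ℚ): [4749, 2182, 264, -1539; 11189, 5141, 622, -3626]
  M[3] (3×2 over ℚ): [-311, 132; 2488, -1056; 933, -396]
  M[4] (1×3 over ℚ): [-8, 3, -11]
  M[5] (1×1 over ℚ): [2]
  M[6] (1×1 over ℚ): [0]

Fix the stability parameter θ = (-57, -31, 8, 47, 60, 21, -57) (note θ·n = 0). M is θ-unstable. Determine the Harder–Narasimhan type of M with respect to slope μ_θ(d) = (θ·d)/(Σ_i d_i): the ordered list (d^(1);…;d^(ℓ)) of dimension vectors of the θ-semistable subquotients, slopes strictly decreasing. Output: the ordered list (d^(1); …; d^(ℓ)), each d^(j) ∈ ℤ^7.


Interval decomposition of M: I[1,1], I[2,2]^2, I[2,3], I[2,6], I[4,4]^2, I[7,7].
HN type (ℓ=5): μ^(1)=47; μ^(2)=128/3; μ^(3)=8; μ^(4)=-31; μ^(5)=-57

((0, 0, 0, 2, 0, 0, 0); (0, 0, 0, 1, 1, 1, 0); (0, 0, 2, 0, 0, 0, 0); (0, 4, 0, 0, 0, 0, 0); (1, 0, 0, 0, 0, 0, 1))


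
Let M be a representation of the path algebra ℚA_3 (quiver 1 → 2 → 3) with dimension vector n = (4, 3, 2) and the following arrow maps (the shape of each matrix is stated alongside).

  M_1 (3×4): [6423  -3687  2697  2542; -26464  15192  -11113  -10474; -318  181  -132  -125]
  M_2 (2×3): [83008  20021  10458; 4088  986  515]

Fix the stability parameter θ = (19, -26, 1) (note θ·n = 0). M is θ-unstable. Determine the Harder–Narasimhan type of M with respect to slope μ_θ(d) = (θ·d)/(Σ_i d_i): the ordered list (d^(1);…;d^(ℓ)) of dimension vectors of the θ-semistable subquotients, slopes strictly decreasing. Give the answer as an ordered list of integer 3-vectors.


Barcode: M ≅ I[1,1], I[1,2], I[1,3]^2. HN layers by μ_θ (3 steps, strictly decreasing):
  μ^(1)=19; μ^(2)=1; μ^(3)=-7/2

((1, 0, 0); (0, 0, 2); (3, 3, 0))


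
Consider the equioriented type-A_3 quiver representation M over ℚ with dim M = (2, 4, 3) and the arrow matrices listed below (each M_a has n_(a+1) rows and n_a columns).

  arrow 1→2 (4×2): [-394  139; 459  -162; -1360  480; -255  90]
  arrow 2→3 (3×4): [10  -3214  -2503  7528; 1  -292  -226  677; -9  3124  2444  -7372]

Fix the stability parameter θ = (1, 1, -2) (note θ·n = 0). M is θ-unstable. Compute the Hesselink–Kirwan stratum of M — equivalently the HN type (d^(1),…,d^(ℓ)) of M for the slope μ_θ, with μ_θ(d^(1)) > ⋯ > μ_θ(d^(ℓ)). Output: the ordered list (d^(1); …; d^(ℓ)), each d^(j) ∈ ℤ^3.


Via rank(M_{q-1}∘⋯∘M_p): M ≅ I[1,3]^2, I[2,2], I[2,3].
μ_θ-semistable layers: μ^(1)=1; μ^(2)=0; μ^(3)=-1/2

((0, 1, 0); (2, 2, 2); (0, 1, 1))


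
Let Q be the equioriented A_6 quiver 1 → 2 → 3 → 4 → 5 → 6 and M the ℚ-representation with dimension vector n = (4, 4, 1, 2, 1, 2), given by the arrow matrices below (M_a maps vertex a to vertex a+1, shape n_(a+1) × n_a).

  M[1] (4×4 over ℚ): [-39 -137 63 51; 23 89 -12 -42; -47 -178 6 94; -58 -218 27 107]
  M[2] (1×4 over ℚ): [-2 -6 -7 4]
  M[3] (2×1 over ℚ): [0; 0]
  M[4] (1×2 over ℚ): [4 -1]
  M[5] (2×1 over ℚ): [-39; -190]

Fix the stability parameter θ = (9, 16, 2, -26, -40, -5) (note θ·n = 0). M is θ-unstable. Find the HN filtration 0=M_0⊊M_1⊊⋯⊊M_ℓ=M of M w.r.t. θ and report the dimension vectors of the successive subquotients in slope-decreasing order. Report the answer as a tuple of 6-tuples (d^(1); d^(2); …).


Via rank(M_{q-1}∘⋯∘M_p): M ≅ I[1,2]^3, I[1,3], I[4,4], I[4,6], I[6,6].
μ_θ-semistable layers: μ^(1)=16; μ^(2)=9; μ^(3)=-5; μ^(4)=-26; μ^(5)=-33

((0, 3, 0, 0, 0, 0); (4, 1, 1, 0, 0, 0); (0, 0, 0, 0, 0, 2); (0, 0, 0, 1, 0, 0); (0, 0, 0, 1, 1, 0))


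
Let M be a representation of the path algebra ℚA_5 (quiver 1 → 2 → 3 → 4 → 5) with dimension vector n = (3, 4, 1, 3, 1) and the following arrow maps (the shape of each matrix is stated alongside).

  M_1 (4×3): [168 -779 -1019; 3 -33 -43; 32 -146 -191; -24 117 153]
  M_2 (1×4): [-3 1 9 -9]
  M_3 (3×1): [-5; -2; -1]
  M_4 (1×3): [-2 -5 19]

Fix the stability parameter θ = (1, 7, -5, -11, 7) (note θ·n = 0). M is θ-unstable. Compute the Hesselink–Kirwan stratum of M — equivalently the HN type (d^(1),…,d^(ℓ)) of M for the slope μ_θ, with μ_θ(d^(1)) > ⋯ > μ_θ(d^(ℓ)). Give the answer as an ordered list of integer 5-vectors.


Barcode: M ≅ I[1,2]^2, I[1,5], I[2,2], I[4,4]^2. HN layers by μ_θ (4 steps, strictly decreasing):
  μ^(1)=7; μ^(2)=1; μ^(3)=-2; μ^(4)=-11

((0, 3, 0, 0, 1); (2, 0, 0, 0, 0); (1, 1, 1, 1, 0); (0, 0, 0, 2, 0))


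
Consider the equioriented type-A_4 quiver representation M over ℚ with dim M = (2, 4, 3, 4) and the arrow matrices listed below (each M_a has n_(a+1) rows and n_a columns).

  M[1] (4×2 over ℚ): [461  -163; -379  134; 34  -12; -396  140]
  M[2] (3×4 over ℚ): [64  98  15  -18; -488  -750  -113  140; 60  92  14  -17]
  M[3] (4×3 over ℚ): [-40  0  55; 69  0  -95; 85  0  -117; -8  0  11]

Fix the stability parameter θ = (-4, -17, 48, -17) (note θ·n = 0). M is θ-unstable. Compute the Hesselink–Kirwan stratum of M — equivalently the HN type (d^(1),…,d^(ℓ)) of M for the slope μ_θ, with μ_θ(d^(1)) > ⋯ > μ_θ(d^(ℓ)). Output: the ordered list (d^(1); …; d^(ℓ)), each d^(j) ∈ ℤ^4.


Via rank(M_{q-1}∘⋯∘M_p): M ≅ I[1,2]^2, I[2,4]^2, I[3,3], I[4,4]^2.
μ_θ-semistable layers: μ^(1)=48; μ^(2)=31/2; μ^(3)=-21/2; μ^(4)=-17

((0, 0, 1, 0); (0, 0, 2, 2); (2, 2, 0, 0); (0, 2, 0, 2))


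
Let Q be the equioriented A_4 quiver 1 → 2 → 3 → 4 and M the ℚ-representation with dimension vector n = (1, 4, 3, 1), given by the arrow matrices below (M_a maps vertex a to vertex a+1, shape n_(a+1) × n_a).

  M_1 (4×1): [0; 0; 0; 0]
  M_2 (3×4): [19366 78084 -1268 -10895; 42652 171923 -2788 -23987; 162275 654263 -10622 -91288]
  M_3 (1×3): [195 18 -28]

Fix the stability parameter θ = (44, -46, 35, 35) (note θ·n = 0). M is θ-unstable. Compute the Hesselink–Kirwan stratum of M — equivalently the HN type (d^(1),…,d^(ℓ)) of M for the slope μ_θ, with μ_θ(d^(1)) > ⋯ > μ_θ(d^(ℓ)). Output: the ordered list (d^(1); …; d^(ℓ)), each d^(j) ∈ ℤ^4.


Barcode: M ≅ I[1,1], I[2,2], I[2,3]^2, I[2,4]. HN layers by μ_θ (3 steps, strictly decreasing):
  μ^(1)=44; μ^(2)=35; μ^(3)=-46

((1, 0, 0, 0); (0, 0, 3, 1); (0, 4, 0, 0))


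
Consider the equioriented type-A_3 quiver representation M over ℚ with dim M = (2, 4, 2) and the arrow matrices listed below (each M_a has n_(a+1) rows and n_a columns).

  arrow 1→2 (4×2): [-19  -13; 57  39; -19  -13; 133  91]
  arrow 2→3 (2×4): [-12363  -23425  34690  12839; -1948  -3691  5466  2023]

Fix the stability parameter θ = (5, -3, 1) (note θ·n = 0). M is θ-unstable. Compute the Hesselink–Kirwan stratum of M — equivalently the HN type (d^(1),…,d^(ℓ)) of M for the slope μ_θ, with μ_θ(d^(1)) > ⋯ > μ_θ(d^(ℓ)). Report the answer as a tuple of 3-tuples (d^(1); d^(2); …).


Via rank(M_{q-1}∘⋯∘M_p): M ≅ I[1,1], I[1,3], I[2,2]^2, I[2,3].
μ_θ-semistable layers: μ^(1)=5; μ^(2)=1; μ^(3)=-3

((1, 0, 0); (1, 1, 2); (0, 3, 0))


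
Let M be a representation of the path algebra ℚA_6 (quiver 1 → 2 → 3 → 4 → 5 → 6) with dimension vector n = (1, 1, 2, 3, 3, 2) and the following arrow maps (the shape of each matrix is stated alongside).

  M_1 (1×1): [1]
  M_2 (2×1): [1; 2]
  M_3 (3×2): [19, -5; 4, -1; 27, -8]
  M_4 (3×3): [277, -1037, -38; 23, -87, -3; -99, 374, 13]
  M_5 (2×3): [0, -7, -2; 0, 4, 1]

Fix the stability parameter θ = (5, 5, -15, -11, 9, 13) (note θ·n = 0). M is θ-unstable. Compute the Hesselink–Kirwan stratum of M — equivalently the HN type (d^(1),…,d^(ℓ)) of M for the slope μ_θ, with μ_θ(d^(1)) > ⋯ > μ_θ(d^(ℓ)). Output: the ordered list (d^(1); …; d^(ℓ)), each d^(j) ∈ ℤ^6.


Barcode: M ≅ I[1,5], I[3,6], I[4,6]. HN layers by μ_θ (5 steps, strictly decreasing):
  μ^(1)=13; μ^(2)=9; μ^(3)=-4; μ^(4)=-11; μ^(5)=-15

((0, 0, 0, 0, 0, 2); (0, 0, 0, 0, 3, 0); (1, 1, 1, 1, 0, 0); (0, 0, 0, 2, 0, 0); (0, 0, 1, 0, 0, 0))


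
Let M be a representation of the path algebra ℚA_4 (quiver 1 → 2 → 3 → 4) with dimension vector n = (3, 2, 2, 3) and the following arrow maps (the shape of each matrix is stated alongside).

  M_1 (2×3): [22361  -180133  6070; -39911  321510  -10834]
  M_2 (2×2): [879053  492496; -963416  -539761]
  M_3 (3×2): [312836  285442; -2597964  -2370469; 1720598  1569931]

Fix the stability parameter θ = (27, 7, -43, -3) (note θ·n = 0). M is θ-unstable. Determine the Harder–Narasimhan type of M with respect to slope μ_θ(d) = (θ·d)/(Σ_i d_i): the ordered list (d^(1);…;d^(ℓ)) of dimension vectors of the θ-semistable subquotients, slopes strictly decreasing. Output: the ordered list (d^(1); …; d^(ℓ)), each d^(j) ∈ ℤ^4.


Barcode: M ≅ I[1,1], I[1,4]^2, I[4,4]. HN layers by μ_θ (2 steps, strictly decreasing):
  μ^(1)=27; μ^(2)=-3

((1, 0, 0, 0); (2, 2, 2, 3))


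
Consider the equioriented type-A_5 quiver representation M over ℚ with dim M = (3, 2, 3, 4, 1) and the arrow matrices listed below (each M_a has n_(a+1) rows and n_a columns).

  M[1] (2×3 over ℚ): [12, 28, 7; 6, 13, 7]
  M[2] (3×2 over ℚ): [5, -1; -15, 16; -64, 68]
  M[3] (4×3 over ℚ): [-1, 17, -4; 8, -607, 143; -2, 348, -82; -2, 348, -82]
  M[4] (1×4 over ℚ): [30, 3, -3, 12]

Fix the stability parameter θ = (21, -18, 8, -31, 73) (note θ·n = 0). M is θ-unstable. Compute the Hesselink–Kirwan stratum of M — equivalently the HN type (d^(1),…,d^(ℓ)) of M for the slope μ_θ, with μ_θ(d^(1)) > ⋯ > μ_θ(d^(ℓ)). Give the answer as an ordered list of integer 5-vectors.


Interval decomposition of M: I[1,1], I[1,4], I[1,5], I[3,3], I[4,4]^2.
HN type (ℓ=5): μ^(1)=73; μ^(2)=21; μ^(3)=8; μ^(4)=-5; μ^(5)=-31

((0, 0, 0, 0, 1); (1, 0, 0, 0, 0); (0, 0, 1, 0, 0); (2, 2, 2, 2, 0); (0, 0, 0, 2, 0))


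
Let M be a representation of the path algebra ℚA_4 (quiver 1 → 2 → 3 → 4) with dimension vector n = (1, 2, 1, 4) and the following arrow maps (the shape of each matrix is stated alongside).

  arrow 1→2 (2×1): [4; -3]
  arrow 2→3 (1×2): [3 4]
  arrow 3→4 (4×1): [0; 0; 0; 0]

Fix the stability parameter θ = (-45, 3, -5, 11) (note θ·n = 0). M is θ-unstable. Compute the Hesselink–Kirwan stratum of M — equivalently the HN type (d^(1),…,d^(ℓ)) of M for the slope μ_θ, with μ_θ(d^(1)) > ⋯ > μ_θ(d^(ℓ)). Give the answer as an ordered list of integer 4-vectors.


Interval decomposition of M: I[1,2], I[2,3], I[4,4]^4.
HN type (ℓ=4): μ^(1)=11; μ^(2)=3; μ^(3)=-1; μ^(4)=-45

((0, 0, 0, 4); (0, 1, 0, 0); (0, 1, 1, 0); (1, 0, 0, 0))


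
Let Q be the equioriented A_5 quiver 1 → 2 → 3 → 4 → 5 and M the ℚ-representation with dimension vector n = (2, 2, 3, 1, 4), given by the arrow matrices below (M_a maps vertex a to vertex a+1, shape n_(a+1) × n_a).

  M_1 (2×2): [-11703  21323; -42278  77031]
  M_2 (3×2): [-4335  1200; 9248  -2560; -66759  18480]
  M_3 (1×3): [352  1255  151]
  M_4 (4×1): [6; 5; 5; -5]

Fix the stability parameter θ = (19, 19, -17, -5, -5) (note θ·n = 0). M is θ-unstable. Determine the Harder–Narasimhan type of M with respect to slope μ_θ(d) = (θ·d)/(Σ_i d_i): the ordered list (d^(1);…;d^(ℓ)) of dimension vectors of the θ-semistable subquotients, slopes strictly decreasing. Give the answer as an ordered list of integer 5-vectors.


Interval decomposition of M: I[1,2], I[1,5], I[3,3]^2, I[5,5]^3.
HN type (ℓ=4): μ^(1)=19; μ^(2)=11/5; μ^(3)=-5; μ^(4)=-17

((1, 1, 0, 0, 0); (1, 1, 1, 1, 1); (0, 0, 0, 0, 3); (0, 0, 2, 0, 0))


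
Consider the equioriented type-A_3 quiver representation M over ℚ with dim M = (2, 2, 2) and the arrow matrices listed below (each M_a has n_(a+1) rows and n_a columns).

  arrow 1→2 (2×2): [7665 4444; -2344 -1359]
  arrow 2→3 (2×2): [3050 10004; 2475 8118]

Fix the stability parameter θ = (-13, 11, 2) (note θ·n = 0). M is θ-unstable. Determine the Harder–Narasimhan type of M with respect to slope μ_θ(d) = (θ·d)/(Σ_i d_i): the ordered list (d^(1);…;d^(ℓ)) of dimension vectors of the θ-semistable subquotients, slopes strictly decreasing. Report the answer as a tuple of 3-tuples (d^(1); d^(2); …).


Interval decomposition of M: I[1,2], I[1,3], I[3,3].
HN type (ℓ=4): μ^(1)=11; μ^(2)=13/2; μ^(3)=2; μ^(4)=-13

((0, 1, 0); (0, 1, 1); (0, 0, 1); (2, 0, 0))


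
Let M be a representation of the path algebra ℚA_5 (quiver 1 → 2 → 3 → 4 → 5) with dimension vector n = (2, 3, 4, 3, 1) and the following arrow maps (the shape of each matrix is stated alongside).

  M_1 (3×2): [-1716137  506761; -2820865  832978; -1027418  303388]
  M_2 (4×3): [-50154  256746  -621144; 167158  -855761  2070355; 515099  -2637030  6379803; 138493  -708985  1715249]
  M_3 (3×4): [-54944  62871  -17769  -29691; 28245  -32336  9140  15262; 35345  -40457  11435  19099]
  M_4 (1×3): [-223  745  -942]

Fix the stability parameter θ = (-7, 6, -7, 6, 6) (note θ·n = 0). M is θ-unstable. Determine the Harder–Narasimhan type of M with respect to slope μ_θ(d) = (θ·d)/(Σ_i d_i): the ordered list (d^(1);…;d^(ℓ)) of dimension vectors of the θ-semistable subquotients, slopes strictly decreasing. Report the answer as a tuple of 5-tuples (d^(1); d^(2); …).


Via rank(M_{q-1}∘⋯∘M_p): M ≅ I[1,3]^2, I[2,5], I[3,4], I[4,4].
μ_θ-semistable layers: μ^(1)=6; μ^(2)=-1/2; μ^(3)=-7

((0, 0, 0, 3, 1); (0, 3, 3, 0, 0); (2, 0, 1, 0, 0))


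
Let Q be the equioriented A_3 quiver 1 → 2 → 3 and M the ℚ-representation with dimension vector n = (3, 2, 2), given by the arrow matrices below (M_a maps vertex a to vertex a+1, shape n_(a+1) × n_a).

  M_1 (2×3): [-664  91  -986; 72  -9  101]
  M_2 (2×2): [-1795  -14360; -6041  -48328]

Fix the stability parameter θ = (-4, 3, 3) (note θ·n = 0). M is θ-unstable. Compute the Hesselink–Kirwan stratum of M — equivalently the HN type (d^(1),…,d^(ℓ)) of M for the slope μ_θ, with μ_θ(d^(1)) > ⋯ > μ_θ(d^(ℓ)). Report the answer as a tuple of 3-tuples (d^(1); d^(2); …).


Via rank(M_{q-1}∘⋯∘M_p): M ≅ I[1,1], I[1,2], I[1,3], I[3,3].
μ_θ-semistable layers: μ^(1)=3; μ^(2)=-4

((0, 2, 2); (3, 0, 0))


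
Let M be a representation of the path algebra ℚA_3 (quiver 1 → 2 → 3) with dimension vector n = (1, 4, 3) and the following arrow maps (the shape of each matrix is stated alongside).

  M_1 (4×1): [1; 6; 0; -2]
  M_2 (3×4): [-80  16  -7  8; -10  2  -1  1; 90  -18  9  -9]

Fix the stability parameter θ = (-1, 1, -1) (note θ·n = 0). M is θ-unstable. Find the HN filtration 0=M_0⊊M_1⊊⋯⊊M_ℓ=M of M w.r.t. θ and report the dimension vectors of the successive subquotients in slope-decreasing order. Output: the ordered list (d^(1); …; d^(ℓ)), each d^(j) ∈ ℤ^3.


Barcode: M ≅ I[1,2], I[2,2], I[2,3]^2, I[3,3]. HN layers by μ_θ (3 steps, strictly decreasing):
  μ^(1)=1; μ^(2)=0; μ^(3)=-1

((0, 2, 0); (0, 2, 2); (1, 0, 1))


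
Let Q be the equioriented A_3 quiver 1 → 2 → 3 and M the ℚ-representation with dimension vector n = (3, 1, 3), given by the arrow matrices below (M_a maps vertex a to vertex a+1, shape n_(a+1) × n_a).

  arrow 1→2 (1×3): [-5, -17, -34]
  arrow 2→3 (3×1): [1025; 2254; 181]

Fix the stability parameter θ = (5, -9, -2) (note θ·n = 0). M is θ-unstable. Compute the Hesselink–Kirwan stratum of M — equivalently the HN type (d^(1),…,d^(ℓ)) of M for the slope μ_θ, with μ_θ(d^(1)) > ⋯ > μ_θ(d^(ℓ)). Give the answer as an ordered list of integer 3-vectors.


Interval decomposition of M: I[1,1]^2, I[1,3], I[3,3]^2.
HN type (ℓ=2): μ^(1)=5; μ^(2)=-2

((2, 0, 0); (1, 1, 3))


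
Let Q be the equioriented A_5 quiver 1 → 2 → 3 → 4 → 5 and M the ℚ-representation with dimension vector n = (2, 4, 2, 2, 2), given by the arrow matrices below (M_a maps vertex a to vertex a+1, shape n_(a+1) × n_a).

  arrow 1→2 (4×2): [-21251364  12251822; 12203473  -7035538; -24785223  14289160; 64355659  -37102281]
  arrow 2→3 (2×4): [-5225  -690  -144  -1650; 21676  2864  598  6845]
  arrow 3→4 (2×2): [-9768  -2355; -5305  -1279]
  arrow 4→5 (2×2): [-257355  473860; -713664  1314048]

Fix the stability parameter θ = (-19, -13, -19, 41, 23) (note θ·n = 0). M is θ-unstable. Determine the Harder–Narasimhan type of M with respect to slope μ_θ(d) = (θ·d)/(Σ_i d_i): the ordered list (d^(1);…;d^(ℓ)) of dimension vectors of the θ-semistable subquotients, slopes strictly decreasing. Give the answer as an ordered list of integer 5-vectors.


Interval decomposition of M: I[1,4], I[1,5], I[2,2]^2, I[5,5].
HN type (ℓ=6): μ^(1)=41; μ^(2)=32; μ^(3)=23; μ^(4)=-13; μ^(5)=-16; μ^(6)=-19

((0, 0, 0, 1, 0); (0, 0, 0, 1, 1); (0, 0, 0, 0, 1); (0, 2, 0, 0, 0); (0, 2, 2, 0, 0); (2, 0, 0, 0, 0))


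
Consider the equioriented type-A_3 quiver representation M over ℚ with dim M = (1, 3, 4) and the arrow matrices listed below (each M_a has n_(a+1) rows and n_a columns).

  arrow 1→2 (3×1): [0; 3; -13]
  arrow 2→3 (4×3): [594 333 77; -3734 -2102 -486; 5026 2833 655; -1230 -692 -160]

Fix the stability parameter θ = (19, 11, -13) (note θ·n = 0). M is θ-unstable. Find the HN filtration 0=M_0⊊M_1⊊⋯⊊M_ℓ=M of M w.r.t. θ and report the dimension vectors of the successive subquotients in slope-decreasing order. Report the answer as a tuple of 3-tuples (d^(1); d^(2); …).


Interval decomposition of M: I[1,3], I[2,3]^2, I[3,3].
HN type (ℓ=3): μ^(1)=17/3; μ^(2)=-1; μ^(3)=-13

((1, 1, 1); (0, 2, 2); (0, 0, 1))


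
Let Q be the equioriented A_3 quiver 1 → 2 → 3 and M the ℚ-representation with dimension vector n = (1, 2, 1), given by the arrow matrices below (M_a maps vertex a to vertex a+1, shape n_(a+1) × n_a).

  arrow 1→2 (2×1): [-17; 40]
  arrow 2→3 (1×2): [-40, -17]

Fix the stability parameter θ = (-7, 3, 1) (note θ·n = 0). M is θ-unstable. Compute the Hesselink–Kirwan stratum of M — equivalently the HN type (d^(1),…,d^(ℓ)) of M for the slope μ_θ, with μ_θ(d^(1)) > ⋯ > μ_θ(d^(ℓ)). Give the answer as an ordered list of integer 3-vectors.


Via rank(M_{q-1}∘⋯∘M_p): M ≅ I[1,2], I[2,3].
μ_θ-semistable layers: μ^(1)=3; μ^(2)=2; μ^(3)=-7

((0, 1, 0); (0, 1, 1); (1, 0, 0))


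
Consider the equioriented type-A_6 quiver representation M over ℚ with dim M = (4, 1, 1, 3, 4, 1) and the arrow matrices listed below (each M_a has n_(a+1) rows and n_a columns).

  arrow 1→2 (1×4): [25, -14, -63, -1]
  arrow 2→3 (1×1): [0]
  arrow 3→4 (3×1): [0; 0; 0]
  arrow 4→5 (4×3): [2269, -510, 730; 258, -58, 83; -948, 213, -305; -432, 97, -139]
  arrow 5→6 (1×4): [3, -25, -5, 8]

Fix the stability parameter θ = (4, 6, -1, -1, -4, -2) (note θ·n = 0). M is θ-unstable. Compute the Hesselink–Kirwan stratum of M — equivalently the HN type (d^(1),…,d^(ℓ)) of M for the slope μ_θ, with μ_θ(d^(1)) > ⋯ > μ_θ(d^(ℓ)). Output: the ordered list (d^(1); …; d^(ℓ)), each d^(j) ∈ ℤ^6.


Barcode: M ≅ I[1,1]^3, I[1,2], I[3,3], I[4,5]^2, I[4,6], I[5,5]. HN layers by μ_θ (6 steps, strictly decreasing):
  μ^(1)=6; μ^(2)=4; μ^(3)=-1; μ^(4)=-2; μ^(5)=-5/2; μ^(6)=-4

((0, 1, 0, 0, 0, 0); (4, 0, 0, 0, 0, 0); (0, 0, 1, 0, 0, 0); (0, 0, 0, 0, 0, 1); (0, 0, 0, 3, 3, 0); (0, 0, 0, 0, 1, 0))


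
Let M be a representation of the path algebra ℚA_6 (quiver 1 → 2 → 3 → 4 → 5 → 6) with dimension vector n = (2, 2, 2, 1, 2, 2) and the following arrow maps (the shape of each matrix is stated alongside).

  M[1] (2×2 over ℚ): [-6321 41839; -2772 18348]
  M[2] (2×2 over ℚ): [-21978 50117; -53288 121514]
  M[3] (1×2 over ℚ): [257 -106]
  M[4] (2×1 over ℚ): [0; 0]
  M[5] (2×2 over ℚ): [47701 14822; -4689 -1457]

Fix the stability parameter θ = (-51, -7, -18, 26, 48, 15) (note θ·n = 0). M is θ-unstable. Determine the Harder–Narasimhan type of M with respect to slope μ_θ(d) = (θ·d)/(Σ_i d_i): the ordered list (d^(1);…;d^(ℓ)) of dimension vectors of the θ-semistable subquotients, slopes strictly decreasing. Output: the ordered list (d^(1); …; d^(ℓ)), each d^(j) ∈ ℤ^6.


Barcode: M ≅ I[1,1], I[1,4], I[2,3], I[5,6]^2. HN layers by μ_θ (4 steps, strictly decreasing):
  μ^(1)=63/2; μ^(2)=26; μ^(3)=-25/2; μ^(4)=-51

((0, 0, 0, 0, 2, 2); (0, 0, 0, 1, 0, 0); (0, 2, 2, 0, 0, 0); (2, 0, 0, 0, 0, 0))


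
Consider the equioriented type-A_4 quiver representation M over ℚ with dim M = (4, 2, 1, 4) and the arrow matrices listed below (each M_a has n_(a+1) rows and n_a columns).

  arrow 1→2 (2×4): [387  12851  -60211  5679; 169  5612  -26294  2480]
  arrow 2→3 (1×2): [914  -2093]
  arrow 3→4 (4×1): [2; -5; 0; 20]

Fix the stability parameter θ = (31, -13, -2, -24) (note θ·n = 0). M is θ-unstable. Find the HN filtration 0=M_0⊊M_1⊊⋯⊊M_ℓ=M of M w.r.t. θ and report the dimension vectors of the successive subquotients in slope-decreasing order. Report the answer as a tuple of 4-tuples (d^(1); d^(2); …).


Interval decomposition of M: I[1,1]^2, I[1,2], I[1,4], I[4,4]^3.
HN type (ℓ=4): μ^(1)=31; μ^(2)=9; μ^(3)=-2; μ^(4)=-24

((2, 0, 0, 0); (1, 1, 0, 0); (1, 1, 1, 1); (0, 0, 0, 3))


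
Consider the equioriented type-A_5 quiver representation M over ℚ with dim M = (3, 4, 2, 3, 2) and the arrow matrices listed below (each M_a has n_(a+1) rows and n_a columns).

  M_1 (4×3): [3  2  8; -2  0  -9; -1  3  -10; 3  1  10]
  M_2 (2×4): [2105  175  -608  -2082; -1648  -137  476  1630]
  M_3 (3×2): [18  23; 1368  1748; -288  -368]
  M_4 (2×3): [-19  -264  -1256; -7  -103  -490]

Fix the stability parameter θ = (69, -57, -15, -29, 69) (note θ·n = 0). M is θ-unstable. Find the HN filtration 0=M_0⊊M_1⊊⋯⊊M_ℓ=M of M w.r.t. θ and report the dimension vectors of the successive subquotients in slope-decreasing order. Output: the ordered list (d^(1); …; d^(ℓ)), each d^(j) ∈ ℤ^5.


Via rank(M_{q-1}∘⋯∘M_p): M ≅ I[1,2], I[1,3], I[1,5], I[2,2], I[4,4], I[4,5].
μ_θ-semistable layers: μ^(1)=69; μ^(2)=6; μ^(3)=-1; μ^(4)=-8; μ^(5)=-29; μ^(6)=-57

((0, 0, 0, 0, 2); (1, 1, 0, 0, 0); (1, 1, 1, 0, 0); (1, 1, 1, 1, 0); (0, 0, 0, 2, 0); (0, 1, 0, 0, 0))


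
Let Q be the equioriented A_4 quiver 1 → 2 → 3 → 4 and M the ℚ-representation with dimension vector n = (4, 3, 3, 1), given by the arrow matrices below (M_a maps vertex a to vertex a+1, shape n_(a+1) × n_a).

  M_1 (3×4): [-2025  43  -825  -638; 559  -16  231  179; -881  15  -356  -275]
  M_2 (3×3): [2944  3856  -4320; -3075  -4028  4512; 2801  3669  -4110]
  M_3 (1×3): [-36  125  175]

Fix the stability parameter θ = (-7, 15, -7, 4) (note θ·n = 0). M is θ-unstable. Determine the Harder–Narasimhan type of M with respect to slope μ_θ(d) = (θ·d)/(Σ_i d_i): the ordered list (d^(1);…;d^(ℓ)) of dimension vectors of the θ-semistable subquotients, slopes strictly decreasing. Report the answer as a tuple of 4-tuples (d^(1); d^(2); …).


Via rank(M_{q-1}∘⋯∘M_p): M ≅ I[1,1], I[1,2], I[1,3], I[1,4], I[3,3].
μ_θ-semistable layers: μ^(1)=15; μ^(2)=4; μ^(3)=-7

((0, 1, 0, 0); (0, 2, 2, 1); (4, 0, 1, 0))


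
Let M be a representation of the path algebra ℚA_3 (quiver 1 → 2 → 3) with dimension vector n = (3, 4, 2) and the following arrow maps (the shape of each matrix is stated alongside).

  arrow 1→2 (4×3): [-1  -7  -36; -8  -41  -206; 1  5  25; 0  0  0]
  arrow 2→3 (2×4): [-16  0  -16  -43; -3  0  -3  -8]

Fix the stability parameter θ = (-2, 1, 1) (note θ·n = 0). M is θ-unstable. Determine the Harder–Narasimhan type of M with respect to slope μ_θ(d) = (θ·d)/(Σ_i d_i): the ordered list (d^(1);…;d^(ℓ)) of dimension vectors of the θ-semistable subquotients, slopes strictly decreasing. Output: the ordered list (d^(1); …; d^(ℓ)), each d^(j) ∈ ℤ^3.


Via rank(M_{q-1}∘⋯∘M_p): M ≅ I[1,2]^2, I[1,3], I[2,3].
μ_θ-semistable layers: μ^(1)=1; μ^(2)=-2

((0, 4, 2); (3, 0, 0))


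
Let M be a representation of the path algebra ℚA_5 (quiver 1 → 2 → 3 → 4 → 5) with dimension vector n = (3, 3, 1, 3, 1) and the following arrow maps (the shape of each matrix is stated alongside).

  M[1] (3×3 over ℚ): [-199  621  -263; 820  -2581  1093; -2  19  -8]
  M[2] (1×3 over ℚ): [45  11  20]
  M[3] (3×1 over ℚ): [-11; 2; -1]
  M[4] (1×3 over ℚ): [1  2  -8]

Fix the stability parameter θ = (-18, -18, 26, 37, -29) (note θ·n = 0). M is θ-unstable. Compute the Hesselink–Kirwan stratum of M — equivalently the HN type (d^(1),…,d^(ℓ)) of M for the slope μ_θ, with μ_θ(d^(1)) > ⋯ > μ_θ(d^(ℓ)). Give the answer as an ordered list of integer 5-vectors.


Barcode: M ≅ I[1,2]^2, I[1,5], I[4,4]^2. HN layers by μ_θ (3 steps, strictly decreasing):
  μ^(1)=37; μ^(2)=34/3; μ^(3)=-18

((0, 0, 0, 2, 0); (0, 0, 1, 1, 1); (3, 3, 0, 0, 0))


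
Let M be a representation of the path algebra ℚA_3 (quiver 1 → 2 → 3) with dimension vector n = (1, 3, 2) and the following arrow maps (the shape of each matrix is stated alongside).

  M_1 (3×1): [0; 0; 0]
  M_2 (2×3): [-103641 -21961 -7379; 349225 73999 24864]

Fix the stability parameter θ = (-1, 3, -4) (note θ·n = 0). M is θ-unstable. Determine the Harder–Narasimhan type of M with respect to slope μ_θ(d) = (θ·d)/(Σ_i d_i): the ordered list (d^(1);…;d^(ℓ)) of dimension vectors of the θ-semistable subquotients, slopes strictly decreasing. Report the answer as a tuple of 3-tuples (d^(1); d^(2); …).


Interval decomposition of M: I[1,1], I[2,2], I[2,3]^2.
HN type (ℓ=3): μ^(1)=3; μ^(2)=-1/2; μ^(3)=-1

((0, 1, 0); (0, 2, 2); (1, 0, 0))


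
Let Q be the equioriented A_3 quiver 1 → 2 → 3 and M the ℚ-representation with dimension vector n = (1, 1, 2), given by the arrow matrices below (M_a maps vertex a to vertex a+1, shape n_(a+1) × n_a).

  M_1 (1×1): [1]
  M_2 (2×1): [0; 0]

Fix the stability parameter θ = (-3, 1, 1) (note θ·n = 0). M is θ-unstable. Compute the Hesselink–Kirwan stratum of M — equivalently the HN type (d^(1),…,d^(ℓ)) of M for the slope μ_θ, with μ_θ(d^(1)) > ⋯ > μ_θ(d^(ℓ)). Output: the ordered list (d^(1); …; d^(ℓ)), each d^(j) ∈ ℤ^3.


Interval decomposition of M: I[1,2], I[3,3]^2.
HN type (ℓ=2): μ^(1)=1; μ^(2)=-3

((0, 1, 2); (1, 0, 0))


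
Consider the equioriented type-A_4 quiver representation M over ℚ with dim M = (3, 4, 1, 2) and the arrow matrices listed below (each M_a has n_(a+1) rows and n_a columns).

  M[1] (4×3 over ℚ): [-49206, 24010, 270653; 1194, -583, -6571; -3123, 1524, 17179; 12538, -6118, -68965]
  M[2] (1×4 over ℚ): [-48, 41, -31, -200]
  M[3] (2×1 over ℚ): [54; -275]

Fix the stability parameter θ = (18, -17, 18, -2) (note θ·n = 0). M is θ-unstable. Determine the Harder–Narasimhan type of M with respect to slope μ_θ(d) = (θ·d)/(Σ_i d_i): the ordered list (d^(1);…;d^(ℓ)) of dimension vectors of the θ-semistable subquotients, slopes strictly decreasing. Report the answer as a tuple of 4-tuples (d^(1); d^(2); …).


Via rank(M_{q-1}∘⋯∘M_p): M ≅ I[1,2]^2, I[1,4], I[2,2], I[4,4].
μ_θ-semistable layers: μ^(1)=8; μ^(2)=1/2; μ^(3)=-2; μ^(4)=-17

((0, 0, 1, 1); (3, 3, 0, 0); (0, 0, 0, 1); (0, 1, 0, 0))


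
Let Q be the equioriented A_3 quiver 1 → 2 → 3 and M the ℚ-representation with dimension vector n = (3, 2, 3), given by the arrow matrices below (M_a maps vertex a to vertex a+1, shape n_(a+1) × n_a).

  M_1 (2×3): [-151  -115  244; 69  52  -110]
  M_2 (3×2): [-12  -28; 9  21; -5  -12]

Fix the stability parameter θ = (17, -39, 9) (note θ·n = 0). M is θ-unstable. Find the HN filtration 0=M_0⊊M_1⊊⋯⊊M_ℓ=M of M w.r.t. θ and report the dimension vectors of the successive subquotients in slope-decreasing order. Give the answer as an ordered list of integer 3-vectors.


Interval decomposition of M: I[1,1], I[1,3]^2, I[3,3].
HN type (ℓ=3): μ^(1)=17; μ^(2)=9; μ^(3)=-11

((1, 0, 0); (0, 0, 3); (2, 2, 0))


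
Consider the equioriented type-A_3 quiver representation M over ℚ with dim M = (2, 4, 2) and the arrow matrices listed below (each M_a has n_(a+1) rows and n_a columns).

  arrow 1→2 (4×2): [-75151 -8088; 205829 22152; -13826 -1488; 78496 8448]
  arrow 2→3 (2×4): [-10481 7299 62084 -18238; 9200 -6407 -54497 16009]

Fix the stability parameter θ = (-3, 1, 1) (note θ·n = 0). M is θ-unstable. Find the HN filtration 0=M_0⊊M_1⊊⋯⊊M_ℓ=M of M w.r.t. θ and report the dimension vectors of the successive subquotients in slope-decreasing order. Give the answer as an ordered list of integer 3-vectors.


Via rank(M_{q-1}∘⋯∘M_p): M ≅ I[1,1], I[1,3], I[2,2]^2, I[2,3].
μ_θ-semistable layers: μ^(1)=1; μ^(2)=-3

((0, 4, 2); (2, 0, 0))
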